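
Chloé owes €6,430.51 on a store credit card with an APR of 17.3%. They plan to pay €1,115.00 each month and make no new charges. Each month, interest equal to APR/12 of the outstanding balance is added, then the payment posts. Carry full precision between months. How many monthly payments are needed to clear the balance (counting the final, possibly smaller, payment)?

7 months

Monthly rate r = 17.3%/12 = 1.44167% = 0.0144167.
Recurrence: B ← B·(1+r) − €1,115.00.
Month 1: interest €92.71; balance after payment €5,408.22.
Month 2: interest €77.97; balance after payment €4,371.18.
Closed form: n = −ln(1 − rB₀/P)/ln(1+r) = −ln(0.91686)/ln(1.01442) ≈ 6.065, so the balance reaches zero during payment 7.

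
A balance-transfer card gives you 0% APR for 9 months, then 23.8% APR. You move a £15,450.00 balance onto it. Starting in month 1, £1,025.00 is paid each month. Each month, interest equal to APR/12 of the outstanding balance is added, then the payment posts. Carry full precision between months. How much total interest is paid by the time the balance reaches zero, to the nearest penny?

Promo months 1–9 at r₀ = 0%/12 = 0; months 10+ at r₁ = 23.8%/12 = 0.0198333.
After month 9 (no interest yet): B = £15,450.00 − 9·£1,025.00 = £6,225.00.
Then at r₁ with £1,025.00/mo: n₂ = −ln(1 − r₁·B/P)/ln(1+r₁) ≈ 6.54 → 7 more payments.
Total paid = 15·£1,025.00 + £551.09 = £15,926.09; interest = £15,926.09 − £15,450.00 = £476.09.

£476.09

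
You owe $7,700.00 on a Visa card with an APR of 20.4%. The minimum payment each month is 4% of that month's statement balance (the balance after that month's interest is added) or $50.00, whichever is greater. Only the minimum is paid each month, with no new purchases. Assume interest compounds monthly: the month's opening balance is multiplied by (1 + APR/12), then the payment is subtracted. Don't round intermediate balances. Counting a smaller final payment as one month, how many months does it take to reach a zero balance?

109 months

Monthly rate r = 20.4%/12 = 1.7% = 0.017.
While 4% of the post-interest balance exceeds $50.00, each month B ← (B·(1+r))·(1 − 0.04), i.e. B shrinks by the factor (1+r)·0.96 = 0.97632.
This holds for months 1–77. Entering month 78 the balance is $1,216.44; 4% of the post-interest balance is now below $50.00, so the flat $50.00 minimum applies from here.
From month 78 a fixed $50.00 at rate r clears $1,216.44 in 32 more payments. Total: 77 + 32 = 109 months.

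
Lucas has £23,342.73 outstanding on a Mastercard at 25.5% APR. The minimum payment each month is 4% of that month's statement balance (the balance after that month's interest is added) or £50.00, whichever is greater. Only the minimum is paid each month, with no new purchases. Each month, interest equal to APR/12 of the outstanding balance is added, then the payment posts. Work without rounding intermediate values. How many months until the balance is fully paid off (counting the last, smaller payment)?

Monthly rate r = 25.5%/12 = 2.125% = 0.02125.
While 4% of the post-interest balance exceeds £50.00, each month B ← (B·(1+r))·(1 − 0.04), i.e. B shrinks by the factor (1+r)·0.96 = 0.9804.
This holds for months 1–149. Entering month 150 the balance is £1,222.49; 4% of the post-interest balance is now below £50.00, so the flat £50.00 minimum applies from here.
From month 150 a fixed £50.00 at rate r clears £1,222.49 in 35 more payments. Total: 149 + 35 = 184 months.

184 months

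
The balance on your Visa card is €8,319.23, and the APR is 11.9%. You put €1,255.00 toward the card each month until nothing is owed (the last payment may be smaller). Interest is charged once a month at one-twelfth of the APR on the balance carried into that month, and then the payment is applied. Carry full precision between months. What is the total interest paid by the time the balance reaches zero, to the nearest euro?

€329

Monthly rate r = 11.9%/12 = 0.991667% = 0.00991667.
Payoff takes n = ⌈−ln(1 − rB₀/P)/ln(1+r)⌉ = ⌈6.891⌉ = 7 payments; the last is €1,118.47.
Total paid = 6·€1,255.00 + €1,118.47 = €8,648.47.
Total interest = total paid − principal = €8,648.47 − €8,319.23 = €329.24.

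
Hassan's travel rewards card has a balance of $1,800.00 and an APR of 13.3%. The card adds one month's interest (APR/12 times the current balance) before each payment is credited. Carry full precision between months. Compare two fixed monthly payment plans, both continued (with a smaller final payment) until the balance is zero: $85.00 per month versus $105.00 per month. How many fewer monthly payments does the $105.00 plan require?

5 fewer payments

Monthly rate r = 13.3%/12 = 1.10833% = 0.0110833.
At $85.00/mo: n = ⌈−ln(1 − rB₀/P)/ln(1+r)⌉ = 25 payments (last $22.91); total interest = total paid − $1,800.00 = $262.91.
At $105.00/mo: 20 payments (last $12.41); total interest $207.41.
Payments saved = 25 − 20 = 5.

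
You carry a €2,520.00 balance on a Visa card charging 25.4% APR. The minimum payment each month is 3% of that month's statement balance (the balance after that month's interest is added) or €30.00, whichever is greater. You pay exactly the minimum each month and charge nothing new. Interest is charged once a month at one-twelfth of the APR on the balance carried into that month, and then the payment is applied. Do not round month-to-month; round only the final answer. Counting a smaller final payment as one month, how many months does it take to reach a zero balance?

156 months

Monthly rate r = 25.4%/12 = 2.11667% = 0.0211667.
While 3% of the post-interest balance exceeds €30.00, each month B ← (B·(1+r))·(1 − 0.03), i.e. B shrinks by the factor (1+r)·0.97 = 0.99053.
This holds for months 1–100. Entering month 101 the balance is €973.28; 3% of the post-interest balance is now below €30.00, so the flat €30.00 minimum applies from here.
From month 101 a fixed €30.00 at rate r clears €973.28 in 56 more payments. Total: 100 + 56 = 156 months.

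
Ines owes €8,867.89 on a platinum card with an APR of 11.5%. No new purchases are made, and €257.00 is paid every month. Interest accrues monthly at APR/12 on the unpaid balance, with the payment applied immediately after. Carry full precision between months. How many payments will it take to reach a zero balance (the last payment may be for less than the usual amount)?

43 payments

Monthly rate r = 11.5%/12 = 0.958333% = 0.00958333.
Recurrence: B ← B·(1+r) − €257.00.
Month 1: interest €84.98; balance after payment €8,695.87.
Month 2: interest €83.34; balance after payment €8,522.21.
Closed form: n = −ln(1 − rB₀/P)/ln(1+r) = −ln(0.66932)/ln(1.00958) ≈ 42.095, so the balance reaches zero during payment 43.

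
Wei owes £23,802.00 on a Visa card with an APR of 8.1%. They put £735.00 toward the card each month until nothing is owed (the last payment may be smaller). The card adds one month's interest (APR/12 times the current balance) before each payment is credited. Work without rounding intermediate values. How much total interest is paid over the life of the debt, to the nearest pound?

Monthly rate r = 8.1%/12 = 0.675% = 0.00675.
Payoff takes n = ⌈−ln(1 − rB₀/P)/ln(1+r)⌉ = ⌈36.665⌉ = 37 payments; the last is £489.09.
Total paid = 36·£735.00 + £489.09 = £26,949.09.
Total interest = total paid − principal = £26,949.09 − £23,802.00 = £3,147.09.

£3,147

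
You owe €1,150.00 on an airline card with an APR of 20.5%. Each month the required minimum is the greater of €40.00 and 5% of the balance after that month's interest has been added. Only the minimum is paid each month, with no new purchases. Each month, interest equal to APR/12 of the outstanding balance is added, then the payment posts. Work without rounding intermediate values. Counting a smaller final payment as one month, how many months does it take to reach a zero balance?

36 months

Monthly rate r = 20.5%/12 = 1.70833% = 0.0170833.
While 5% of the post-interest balance exceeds €40.00, each month B ← (B·(1+r))·(1 − 0.05), i.e. B shrinks by the factor (1+r)·0.95 = 0.96623.
This holds for months 1–12. Entering month 13 the balance is €761.48; 5% of the post-interest balance is now below €40.00, so the flat €40.00 minimum applies from here.
From month 13 a fixed €40.00 at rate r clears €761.48 in 24 more payments. Total: 12 + 24 = 36 months.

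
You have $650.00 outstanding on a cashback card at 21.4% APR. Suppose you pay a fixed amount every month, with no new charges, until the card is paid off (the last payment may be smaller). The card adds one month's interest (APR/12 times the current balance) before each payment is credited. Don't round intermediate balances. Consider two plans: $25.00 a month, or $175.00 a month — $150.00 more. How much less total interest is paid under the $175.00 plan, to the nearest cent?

$202.50

Monthly rate r = 21.4%/12 = 1.78333% = 0.0178333.
At $25.00/mo: n = ⌈−ln(1 − rB₀/P)/ln(1+r)⌉ = 36 payments (last $6.17); total interest = total paid − $650.00 = $231.17.
At $175.00/mo: 4 payments (last $153.67); total interest $28.67.
Interest saved = $231.17 − $28.67 = $202.50.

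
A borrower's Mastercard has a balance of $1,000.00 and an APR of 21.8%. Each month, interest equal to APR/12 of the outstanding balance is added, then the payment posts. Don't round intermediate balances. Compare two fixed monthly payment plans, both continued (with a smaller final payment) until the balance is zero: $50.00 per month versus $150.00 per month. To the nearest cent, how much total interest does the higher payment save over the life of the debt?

Monthly rate r = 21.8%/12 = 1.81667% = 0.0181667.
At $50.00/mo: n = ⌈−ln(1 − rB₀/P)/ln(1+r)⌉ = 26 payments (last $3.97); total interest = total paid − $1,000.00 = $253.97.
At $150.00/mo: 8 payments (last $25.78); total interest $75.78.
Interest saved = $253.97 − $75.78 = $178.19.

$178.19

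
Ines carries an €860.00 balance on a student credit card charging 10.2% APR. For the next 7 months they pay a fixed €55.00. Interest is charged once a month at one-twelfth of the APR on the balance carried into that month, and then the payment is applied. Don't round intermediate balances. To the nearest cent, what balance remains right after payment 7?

Monthly rate r = 10.2%/12 = 0.85% = 0.0085.
Each month: B ← B·(1+r) − €55.00.
Month 1: interest €7.31; balance after payment €812.31.
Month 2: interest €6.90; balance after payment €764.21.
Month 3: interest €6.50; balance after payment €715.71.
Month 4: interest €6.08; balance after payment €666.79.
Month 5: interest €5.67; balance after payment €617.46.
Month 6: interest €5.25; balance after payment €567.71.
Month 7: interest €4.83; balance after payment €517.54.

€517.54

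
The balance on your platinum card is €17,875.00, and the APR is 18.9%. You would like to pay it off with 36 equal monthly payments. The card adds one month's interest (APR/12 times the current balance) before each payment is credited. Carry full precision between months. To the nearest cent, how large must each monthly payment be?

€654.32

Monthly rate r = 18.9%/12 = 1.575% = 0.01575.
Level-payment amortization: P = B₀·r / (1 − (1+r)^(−n)) = 17875.00·0.01575 / (1 − 1.01575^(−36)).
Denominator 1 − (1+r)^(−36) = 0.430263447.
P = 281.531 / 0.430263447 ≈ 654.32.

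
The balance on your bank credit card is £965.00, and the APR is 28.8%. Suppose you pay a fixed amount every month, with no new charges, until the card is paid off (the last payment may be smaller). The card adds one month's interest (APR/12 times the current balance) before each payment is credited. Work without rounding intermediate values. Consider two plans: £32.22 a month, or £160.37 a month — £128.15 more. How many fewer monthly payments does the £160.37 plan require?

Monthly rate r = 28.8%/12 = 2.4% = 0.024.
At £32.22/mo: n = ⌈−ln(1 − rB₀/P)/ln(1+r)⌉ = 54 payments (last £16.05); total interest = total paid − £965.00 = £758.71.
At £160.37/mo: 7 payments (last £92.91); total interest £90.13.
Payments saved = 54 − 7 = 47.

47 fewer payments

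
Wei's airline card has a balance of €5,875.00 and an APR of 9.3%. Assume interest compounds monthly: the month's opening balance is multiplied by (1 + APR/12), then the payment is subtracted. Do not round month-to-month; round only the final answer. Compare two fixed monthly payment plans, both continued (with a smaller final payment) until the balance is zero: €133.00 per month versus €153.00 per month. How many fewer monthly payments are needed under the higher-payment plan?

9 fewer payments

Monthly rate r = 9.3%/12 = 0.775% = 0.00775.
At €133.00/mo: n = ⌈−ln(1 − rB₀/P)/ln(1+r)⌉ = 55 payments (last €37.68); total interest = total paid − €5,875.00 = €1,344.68.
At €153.00/mo: 46 payments (last €115.70); total interest €1,125.70.
Payments saved = 55 − 46 = 9.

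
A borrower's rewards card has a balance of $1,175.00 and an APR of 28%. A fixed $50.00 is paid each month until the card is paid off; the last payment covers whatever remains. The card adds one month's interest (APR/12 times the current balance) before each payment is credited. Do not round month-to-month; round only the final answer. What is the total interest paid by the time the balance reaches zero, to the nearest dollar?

$548

Monthly rate r = 28%/12 = 2.33333% = 0.0233333.
Payoff takes n = ⌈−ln(1 − rB₀/P)/ln(1+r)⌉ = ⌈34.459⌉ = 35 payments; the last is $23.10.
Total paid = 34·$50.00 + $23.10 = $1,723.10.
Total interest = total paid − principal = $1,723.10 − $1,175.00 = $548.10.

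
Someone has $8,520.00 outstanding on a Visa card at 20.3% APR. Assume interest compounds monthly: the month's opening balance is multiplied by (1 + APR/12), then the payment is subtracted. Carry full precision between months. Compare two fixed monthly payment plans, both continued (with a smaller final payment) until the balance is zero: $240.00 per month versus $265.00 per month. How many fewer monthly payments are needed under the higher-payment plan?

8 fewer payments

Monthly rate r = 20.3%/12 = 1.69167% = 0.0169167.
At $240.00/mo: n = ⌈−ln(1 − rB₀/P)/ln(1+r)⌉ = 55 payments (last $169.05); total interest = total paid − $8,520.00 = $4,609.05.
At $265.00/mo: 47 payments (last $211.35); total interest $3,881.35.
Payments saved = 55 − 47 = 8.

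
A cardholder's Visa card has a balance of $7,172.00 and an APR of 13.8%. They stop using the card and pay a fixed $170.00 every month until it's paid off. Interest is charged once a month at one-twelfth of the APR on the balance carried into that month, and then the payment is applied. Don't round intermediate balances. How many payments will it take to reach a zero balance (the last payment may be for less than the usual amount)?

59 payments

Monthly rate r = 13.8%/12 = 1.15% = 0.0115.
Recurrence: B ← B·(1+r) − $170.00.
Month 1: interest $82.48; balance after payment $7,084.48.
Month 2: interest $81.47; balance after payment $6,995.95.
Closed form: n = −ln(1 − rB₀/P)/ln(1+r) = −ln(0.51484)/ln(1.0115) ≈ 58.062, so the balance reaches zero during payment 59.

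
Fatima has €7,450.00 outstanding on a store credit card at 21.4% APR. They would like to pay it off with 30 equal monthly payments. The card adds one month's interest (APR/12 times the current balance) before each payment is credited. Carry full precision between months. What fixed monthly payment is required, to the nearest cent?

€322.81

Monthly rate r = 21.4%/12 = 1.78333% = 0.0178333.
Level-payment amortization: P = B₀·r / (1 − (1+r)^(−n)) = 7450.00·0.0178333 / (1 − 1.01783^(−30)).
Denominator 1 − (1+r)^(−30) = 0.411563083.
P = 132.858 / 0.411563083 ≈ 322.81.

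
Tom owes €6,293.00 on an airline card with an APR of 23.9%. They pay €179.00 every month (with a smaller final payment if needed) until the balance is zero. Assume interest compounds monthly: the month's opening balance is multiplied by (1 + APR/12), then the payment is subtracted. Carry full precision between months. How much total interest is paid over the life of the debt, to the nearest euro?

Monthly rate r = 23.9%/12 = 1.99167% = 0.0199167.
Payoff takes n = ⌈−ln(1 − rB₀/P)/ln(1+r)⌉ = ⌈61.084⌉ = 62 payments; the last is €15.20.
Total paid = 61·€179.00 + €15.20 = €10,934.20.
Total interest = total paid − principal = €10,934.20 − €6,293.00 = €4,641.20.

€4,641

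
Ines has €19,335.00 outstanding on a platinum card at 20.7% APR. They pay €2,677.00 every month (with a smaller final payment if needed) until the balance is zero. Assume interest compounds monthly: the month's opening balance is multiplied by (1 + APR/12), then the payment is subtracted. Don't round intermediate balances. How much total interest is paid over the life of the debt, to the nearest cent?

€1,496.43

Monthly rate r = 20.7%/12 = 1.725% = 0.01725.
Payoff takes n = ⌈−ln(1 − rB₀/P)/ln(1+r)⌉ = ⌈7.780⌉ = 8 payments; the last is €2,092.43.
Total paid = 7·€2,677.00 + €2,092.43 = €20,831.43.
Total interest = total paid − principal = €20,831.43 − €19,335.00 = €1,496.43.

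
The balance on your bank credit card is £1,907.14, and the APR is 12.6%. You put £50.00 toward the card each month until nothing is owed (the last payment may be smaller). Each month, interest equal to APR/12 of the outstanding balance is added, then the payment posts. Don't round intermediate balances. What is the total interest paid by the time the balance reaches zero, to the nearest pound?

£542

Monthly rate r = 12.6%/12 = 1.05% = 0.0105.
Payoff takes n = ⌈−ln(1 − rB₀/P)/ln(1+r)⌉ = ⌈48.985⌉ = 49 payments; the last is £49.24.
Total paid = 48·£50.00 + £49.24 = £2,449.24.
Total interest = total paid − principal = £2,449.24 − £1,907.14 = £542.10.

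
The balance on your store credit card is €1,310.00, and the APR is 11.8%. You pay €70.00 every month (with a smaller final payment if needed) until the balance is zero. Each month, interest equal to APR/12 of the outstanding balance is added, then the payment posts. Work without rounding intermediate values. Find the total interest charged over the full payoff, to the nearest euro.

€145

Monthly rate r = 11.8%/12 = 0.983333% = 0.00983333.
Payoff takes n = ⌈−ln(1 − rB₀/P)/ln(1+r)⌉ = ⌈20.783⌉ = 21 payments; the last is €54.88.
Total paid = 20·€70.00 + €54.88 = €1,454.88.
Total interest = total paid − principal = €1,454.88 − €1,310.00 = €144.88.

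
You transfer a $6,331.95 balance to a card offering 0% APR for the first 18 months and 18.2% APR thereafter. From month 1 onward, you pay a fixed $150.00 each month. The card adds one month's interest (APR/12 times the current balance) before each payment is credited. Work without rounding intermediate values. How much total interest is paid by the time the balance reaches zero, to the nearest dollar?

Promo months 1–18 at r₀ = 0%/12 = 0; months 19+ at r₁ = 18.2%/12 = 0.0151667.
After month 18 (no interest yet): B = $6,331.95 − 18·$150.00 = $3,631.95.
Then at r₁ with $150.00/mo: n₂ = −ln(1 − r₁·B/P)/ln(1+r₁) ≈ 30.40 → 31 more payments.
Total paid = 48·$150.00 + $60.71 = $7,260.71; interest = $7,260.71 − $6,331.95 = $928.76.

$929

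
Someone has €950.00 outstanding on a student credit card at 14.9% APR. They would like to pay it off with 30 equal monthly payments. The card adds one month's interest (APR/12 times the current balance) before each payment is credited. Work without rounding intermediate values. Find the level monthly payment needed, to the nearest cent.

€38.12

Monthly rate r = 14.9%/12 = 1.24167% = 0.0124167.
Level-payment amortization: P = B₀·r / (1 − (1+r)^(−n)) = 950.00·0.0124167 / (1 − 1.01242^(−30)).
Denominator 1 − (1+r)^(−30) = 0.309408196.
P = 11.7958 / 0.309408196 ≈ 38.12.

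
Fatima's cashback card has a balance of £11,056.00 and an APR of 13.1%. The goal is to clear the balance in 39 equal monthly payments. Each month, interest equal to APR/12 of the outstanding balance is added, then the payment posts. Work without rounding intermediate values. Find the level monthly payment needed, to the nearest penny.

Monthly rate r = 13.1%/12 = 1.09167% = 0.0109167.
Level-payment amortization: P = B₀·r / (1 − (1+r)^(−n)) = 11056.00·0.0109167 / (1 − 1.01092^(−39)).
Denominator 1 − (1+r)^(−39) = 0.34521143.
P = 120.695 / 0.34521143 ≈ 349.63.

£349.63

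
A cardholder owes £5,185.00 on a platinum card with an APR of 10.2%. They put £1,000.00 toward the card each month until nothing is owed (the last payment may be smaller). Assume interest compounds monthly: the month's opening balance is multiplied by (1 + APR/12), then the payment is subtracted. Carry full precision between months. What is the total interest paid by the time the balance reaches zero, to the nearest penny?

Monthly rate r = 10.2%/12 = 0.85% = 0.0085.
Payoff takes n = ⌈−ln(1 − rB₀/P)/ln(1+r)⌉ = ⌈5.325⌉ = 6 payments; the last is £326.16.
Total paid = 5·£1,000.00 + £326.16 = £5,326.16.
Total interest = total paid − principal = £5,326.16 − £5,185.00 = £141.16.

£141.16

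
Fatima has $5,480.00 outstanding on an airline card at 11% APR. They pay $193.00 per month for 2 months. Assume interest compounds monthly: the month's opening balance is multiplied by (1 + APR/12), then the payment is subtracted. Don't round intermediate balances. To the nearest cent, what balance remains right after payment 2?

Monthly rate r = 11%/12 = 0.916667% = 0.00916667.
Each month: B ← B·(1+r) − $193.00.
Month 1: interest $50.23; balance after payment $5,337.23.
Month 2: interest $48.92; balance after payment $5,193.16.

$5,193.16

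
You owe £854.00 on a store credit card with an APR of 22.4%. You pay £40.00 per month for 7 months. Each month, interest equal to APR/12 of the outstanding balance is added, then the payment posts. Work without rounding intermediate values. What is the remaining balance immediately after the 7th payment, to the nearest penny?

Monthly rate r = 22.4%/12 = 1.86667% = 0.0186667.
Each month: B ← B·(1+r) − £40.00.
Month 1: interest £15.94; balance after payment £829.94.
Month 2: interest £15.49; balance after payment £805.43.
Month 3: interest £15.03; balance after payment £780.47.
Month 4: interest £14.57; balance after payment £755.04.
Month 5: interest £14.09; balance after payment £729.13.
Month 6: interest £13.61; balance after payment £702.74.
Month 7: interest £13.12; balance after payment £675.86.

£675.86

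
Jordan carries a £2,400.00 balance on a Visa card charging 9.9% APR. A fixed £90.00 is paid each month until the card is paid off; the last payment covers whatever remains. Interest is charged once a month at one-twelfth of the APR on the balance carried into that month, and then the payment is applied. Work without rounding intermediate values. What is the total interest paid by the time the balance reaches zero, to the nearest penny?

Monthly rate r = 9.9%/12 = 0.825% = 0.00825.
Payoff takes n = ⌈−ln(1 − rB₀/P)/ln(1+r)⌉ = ⌈30.241⌉ = 31 payments; the last is £21.72.
Total paid = 30·£90.00 + £21.72 = £2,721.72.
Total interest = total paid − principal = £2,721.72 − £2,400.00 = £321.72.

£321.72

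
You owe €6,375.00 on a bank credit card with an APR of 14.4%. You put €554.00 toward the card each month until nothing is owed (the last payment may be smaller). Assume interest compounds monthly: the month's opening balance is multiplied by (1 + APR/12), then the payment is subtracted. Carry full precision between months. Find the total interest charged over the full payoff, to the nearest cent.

€527.29

Monthly rate r = 14.4%/12 = 1.2% = 0.012.
Payoff takes n = ⌈−ln(1 − rB₀/P)/ln(1+r)⌉ = ⌈12.458⌉ = 13 payments; the last is €254.29.
Total paid = 12·€554.00 + €254.29 = €6,902.29.
Total interest = total paid − principal = €6,902.29 − €6,375.00 = €527.29.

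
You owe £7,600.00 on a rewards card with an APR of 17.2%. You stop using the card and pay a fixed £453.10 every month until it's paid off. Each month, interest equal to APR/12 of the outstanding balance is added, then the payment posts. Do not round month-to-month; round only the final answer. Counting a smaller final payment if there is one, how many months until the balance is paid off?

20 months

Monthly rate r = 17.2%/12 = 1.43333% = 0.0143333.
Recurrence: B ← B·(1+r) − £453.10.
Month 1: interest £108.93; balance after payment £7,255.83.
Month 2: interest £104.00; balance after payment £6,906.73.
Closed form: n = −ln(1 − rB₀/P)/ln(1+r) = −ln(0.75958)/ln(1.01433) ≈ 19.322, so the balance reaches zero during payment 20.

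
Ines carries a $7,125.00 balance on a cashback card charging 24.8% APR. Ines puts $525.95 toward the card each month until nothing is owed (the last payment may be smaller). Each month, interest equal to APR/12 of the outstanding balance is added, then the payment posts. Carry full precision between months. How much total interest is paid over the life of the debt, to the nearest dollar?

Monthly rate r = 24.8%/12 = 2.06667% = 0.0206667.
Payoff takes n = ⌈−ln(1 − rB₀/P)/ln(1+r)⌉ = ⌈16.057⌉ = 17 payments; the last is $30.26.
Total paid = 16·$525.95 + $30.26 = $8,445.46.
Total interest = total paid − principal = $8,445.46 − $7,125.00 = $1,320.46.

$1,320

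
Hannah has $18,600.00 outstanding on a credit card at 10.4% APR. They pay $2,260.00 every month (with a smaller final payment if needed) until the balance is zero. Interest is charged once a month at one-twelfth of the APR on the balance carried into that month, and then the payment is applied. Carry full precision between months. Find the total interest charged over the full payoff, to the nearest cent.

$782.56

Monthly rate r = 10.4%/12 = 0.866667% = 0.00866667.
Payoff takes n = ⌈−ln(1 − rB₀/P)/ln(1+r)⌉ = ⌈8.575⌉ = 9 payments; the last is $1,302.56.
Total paid = 8·$2,260.00 + $1,302.56 = $19,382.56.
Total interest = total paid − principal = $19,382.56 − $18,600.00 = $782.56.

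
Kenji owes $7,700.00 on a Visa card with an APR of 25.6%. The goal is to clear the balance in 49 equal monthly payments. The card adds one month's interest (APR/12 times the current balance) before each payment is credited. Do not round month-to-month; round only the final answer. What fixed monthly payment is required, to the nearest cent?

Monthly rate r = 25.6%/12 = 2.13333% = 0.0213333.
Level-payment amortization: P = B₀·r / (1 − (1+r)^(−n)) = 7700.00·0.0213333 / (1 − 1.02133^(−49)).
Denominator 1 − (1+r)^(−49) = 0.644538807.
P = 164.267 / 0.644538807 ≈ 254.86.

$254.86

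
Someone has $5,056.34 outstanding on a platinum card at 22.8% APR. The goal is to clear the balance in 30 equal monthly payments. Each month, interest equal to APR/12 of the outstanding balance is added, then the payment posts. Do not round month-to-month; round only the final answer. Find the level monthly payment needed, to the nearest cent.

Monthly rate r = 22.8%/12 = 1.9% = 0.019.
Level-payment amortization: P = B₀·r / (1 − (1+r)^(−n)) = 5056.34·0.019 / (1 − 1.019^(−30)).
Denominator 1 − (1+r)^(−30) = 0.431442386.
P = 96.0705 / 0.431442386 ≈ 222.67.

$222.67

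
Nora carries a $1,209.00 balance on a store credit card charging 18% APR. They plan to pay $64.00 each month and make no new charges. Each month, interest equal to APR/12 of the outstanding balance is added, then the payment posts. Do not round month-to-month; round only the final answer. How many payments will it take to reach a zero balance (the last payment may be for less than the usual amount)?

Monthly rate r = 18%/12 = 1.5% = 0.015.
Recurrence: B ← B·(1+r) − $64.00.
Month 1: interest $18.13; balance after payment $1,163.13.
Month 2: interest $17.45; balance after payment $1,116.58.
Closed form: n = −ln(1 − rB₀/P)/ln(1+r) = −ln(0.71664)/ln(1.015) ≈ 22.378, so the balance reaches zero during payment 23.

23 payments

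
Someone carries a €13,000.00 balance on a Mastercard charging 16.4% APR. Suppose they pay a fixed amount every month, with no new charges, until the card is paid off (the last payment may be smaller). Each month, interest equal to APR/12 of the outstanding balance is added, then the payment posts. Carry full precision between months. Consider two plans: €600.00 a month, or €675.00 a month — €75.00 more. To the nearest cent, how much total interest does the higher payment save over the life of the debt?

€330.88

Monthly rate r = 16.4%/12 = 1.36667% = 0.0136667.
At €600.00/mo: n = ⌈−ln(1 − rB₀/P)/ln(1+r)⌉ = 26 payments (last €521.24); total interest = total paid − €13,000.00 = €2,521.24.
At €675.00/mo: 23 payments (last €340.36); total interest €2,190.36.
Interest saved = €2,521.24 − €2,190.36 = €330.88.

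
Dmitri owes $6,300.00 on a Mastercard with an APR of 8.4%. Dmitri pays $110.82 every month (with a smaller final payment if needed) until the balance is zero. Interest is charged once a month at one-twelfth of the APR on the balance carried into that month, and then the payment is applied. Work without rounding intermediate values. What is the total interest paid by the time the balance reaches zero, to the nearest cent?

$1,761.06

Monthly rate r = 8.4%/12 = 0.7% = 0.007.
Payoff takes n = ⌈−ln(1 − rB₀/P)/ln(1+r)⌉ = ⌈72.739⌉ = 73 payments; the last is $82.02.
Total paid = 72·$110.82 + $82.02 = $8,061.06.
Total interest = total paid − principal = $8,061.06 − $6,300.00 = $1,761.06.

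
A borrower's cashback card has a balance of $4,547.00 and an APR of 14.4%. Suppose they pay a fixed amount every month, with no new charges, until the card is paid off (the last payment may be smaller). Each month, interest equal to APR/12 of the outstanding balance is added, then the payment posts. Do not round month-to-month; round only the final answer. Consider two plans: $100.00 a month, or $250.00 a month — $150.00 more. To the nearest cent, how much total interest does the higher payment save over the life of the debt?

$1,452.50

Monthly rate r = 14.4%/12 = 1.2% = 0.012.
At $100.00/mo: n = ⌈−ln(1 − rB₀/P)/ln(1+r)⌉ = 67 payments (last $13.31); total interest = total paid − $4,547.00 = $2,066.31.
At $250.00/mo: 21 payments (last $160.81); total interest $613.81.
Interest saved = $2,066.31 − $613.81 = $1,452.50.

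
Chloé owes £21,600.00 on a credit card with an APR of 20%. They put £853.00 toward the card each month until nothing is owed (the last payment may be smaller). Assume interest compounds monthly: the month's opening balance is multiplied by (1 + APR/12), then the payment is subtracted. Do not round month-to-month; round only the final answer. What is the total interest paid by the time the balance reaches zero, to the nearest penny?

Monthly rate r = 20%/12 = 1.66667% = 0.0166667.
Payoff takes n = ⌈−ln(1 − rB₀/P)/ln(1+r)⌉ = ⌈33.168⌉ = 34 payments; the last is £144.63.
Total paid = 33·£853.00 + £144.63 = £28,293.63.
Total interest = total paid − principal = £28,293.63 − £21,600.00 = £6,693.63.

£6,693.63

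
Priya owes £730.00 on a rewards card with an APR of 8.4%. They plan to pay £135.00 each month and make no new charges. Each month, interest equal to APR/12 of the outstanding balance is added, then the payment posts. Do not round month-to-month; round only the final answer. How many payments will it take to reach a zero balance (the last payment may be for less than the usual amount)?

Monthly rate r = 8.4%/12 = 0.7% = 0.007.
Recurrence: B ← B·(1+r) − £135.00.
Month 1: interest £5.11; balance after payment £600.11.
Month 2: interest £4.20; balance after payment £469.31.
Month 3: interest £3.29; balance after payment £337.60.
Month 4: interest £2.36; balance after payment £204.96.
Month 5: interest £1.43; balance after payment £71.39.
Month 6: interest £0.50; balance after payment £0.00.

6 payments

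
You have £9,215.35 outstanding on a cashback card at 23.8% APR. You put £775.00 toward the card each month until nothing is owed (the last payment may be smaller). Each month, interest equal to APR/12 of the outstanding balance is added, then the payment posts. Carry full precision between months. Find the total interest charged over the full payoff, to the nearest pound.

Monthly rate r = 23.8%/12 = 1.98333% = 0.0198333.
Payoff takes n = ⌈−ln(1 − rB₀/P)/ln(1+r)⌉ = ⌈13.696⌉ = 14 payments; the last is £540.66.
Total paid = 13·£775.00 + £540.66 = £10,615.66.
Total interest = total paid − principal = £10,615.66 − £9,215.35 = £1,400.31.

£1,400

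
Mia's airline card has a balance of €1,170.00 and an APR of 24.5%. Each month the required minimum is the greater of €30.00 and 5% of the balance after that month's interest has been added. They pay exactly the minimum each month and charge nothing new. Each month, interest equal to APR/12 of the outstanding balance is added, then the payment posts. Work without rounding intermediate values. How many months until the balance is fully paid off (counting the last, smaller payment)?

48 months

Monthly rate r = 24.5%/12 = 2.04167% = 0.0204167.
While 5% of the post-interest balance exceeds €30.00, each month B ← (B·(1+r))·(1 − 0.05), i.e. B shrinks by the factor (1+r)·0.95 = 0.9694.
This holds for months 1–23. Entering month 24 the balance is €572.42; 5% of the post-interest balance is now below €30.00, so the flat €30.00 minimum applies from here.
From month 24 a fixed €30.00 at rate r clears €572.42 in 25 more payments. Total: 23 + 25 = 48 months.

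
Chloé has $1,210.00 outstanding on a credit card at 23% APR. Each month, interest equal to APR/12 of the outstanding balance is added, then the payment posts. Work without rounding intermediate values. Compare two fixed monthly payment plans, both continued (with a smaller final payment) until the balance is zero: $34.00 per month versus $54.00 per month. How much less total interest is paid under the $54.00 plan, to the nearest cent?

$456.13

Monthly rate r = 23%/12 = 1.91667% = 0.0191667.
At $34.00/mo: n = ⌈−ln(1 − rB₀/P)/ln(1+r)⌉ = 61 payments (last $12.48); total interest = total paid − $1,210.00 = $842.48.
At $54.00/mo: 30 payments (last $30.35); total interest $386.35.
Interest saved = $842.48 − $386.35 = $456.13.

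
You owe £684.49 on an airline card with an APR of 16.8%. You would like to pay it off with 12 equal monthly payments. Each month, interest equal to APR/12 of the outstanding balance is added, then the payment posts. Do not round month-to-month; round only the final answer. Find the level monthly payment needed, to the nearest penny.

Monthly rate r = 16.8%/12 = 1.4% = 0.014.
Level-payment amortization: P = B₀·r / (1 − (1+r)^(−n)) = 684.49·0.014 / (1 − 1.014^(−12)).
Denominator 1 − (1+r)^(−12) = 0.153660637.
P = 9.58286 / 0.153660637 ≈ 62.36.

£62.36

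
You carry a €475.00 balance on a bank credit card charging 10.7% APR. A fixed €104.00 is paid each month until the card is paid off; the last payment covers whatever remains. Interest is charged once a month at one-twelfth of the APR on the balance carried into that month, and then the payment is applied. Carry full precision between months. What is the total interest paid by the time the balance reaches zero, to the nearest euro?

€12

Monthly rate r = 10.7%/12 = 0.891667% = 0.00891667.
Payoff takes n = ⌈−ln(1 − rB₀/P)/ln(1+r)⌉ = ⌈4.684⌉ = 5 payments; the last is €71.20.
Total paid = 4·€104.00 + €71.20 = €487.20.
Total interest = total paid − principal = €487.20 − €475.00 = €12.20.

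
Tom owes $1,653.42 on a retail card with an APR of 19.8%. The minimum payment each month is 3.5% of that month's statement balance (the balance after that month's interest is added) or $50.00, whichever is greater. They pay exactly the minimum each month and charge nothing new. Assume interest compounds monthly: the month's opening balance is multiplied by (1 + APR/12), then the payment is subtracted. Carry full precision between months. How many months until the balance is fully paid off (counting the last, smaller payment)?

47 months

Monthly rate r = 19.8%/12 = 1.65% = 0.0165.
While 3.5% of the post-interest balance exceeds $50.00, each month B ← (B·(1+r))·(1 − 0.035), i.e. B shrinks by the factor (1+r)·0.965 = 0.98092.
This holds for months 1–9. Entering month 10 the balance is $1,390.26; 3.5% of the post-interest balance is now below $50.00, so the flat $50.00 minimum applies from here.
From month 10 a fixed $50.00 at rate r clears $1,390.26 in 38 more payments. Total: 9 + 38 = 47 months.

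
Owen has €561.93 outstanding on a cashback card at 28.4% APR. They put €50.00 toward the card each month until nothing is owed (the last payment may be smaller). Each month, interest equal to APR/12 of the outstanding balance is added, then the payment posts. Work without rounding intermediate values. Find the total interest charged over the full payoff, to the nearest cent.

Monthly rate r = 28.4%/12 = 2.36667% = 0.0236667.
Payoff takes n = ⌈−ln(1 − rB₀/P)/ln(1+r)⌉ = ⌈13.220⌉ = 14 payments; the last is €11.08.
Total paid = 13·€50.00 + €11.08 = €661.08.
Total interest = total paid − principal = €661.08 − €561.93 = €99.15.

€99.15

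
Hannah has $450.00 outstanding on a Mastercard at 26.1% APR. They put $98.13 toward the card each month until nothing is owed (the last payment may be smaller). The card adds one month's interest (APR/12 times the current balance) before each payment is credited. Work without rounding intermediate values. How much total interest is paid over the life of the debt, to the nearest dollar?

Monthly rate r = 26.1%/12 = 2.175% = 0.02175.
Payoff takes n = ⌈−ln(1 − rB₀/P)/ln(1+r)⌉ = ⌈4.883⌉ = 5 payments; the last is $86.78.
Total paid = 4·$98.13 + $86.78 = $479.30.
Total interest = total paid − principal = $479.30 − $450.00 = $29.30.

$29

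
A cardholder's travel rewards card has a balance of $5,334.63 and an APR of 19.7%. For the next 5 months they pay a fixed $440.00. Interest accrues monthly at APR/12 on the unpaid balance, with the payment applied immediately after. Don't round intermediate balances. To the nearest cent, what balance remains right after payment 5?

$3,513.70

Monthly rate r = 19.7%/12 = 1.64167% = 0.0164167.
Each month: B ← B·(1+r) − $440.00.
Month 1: interest $87.58; balance after payment $4,982.21.
Month 2: interest $81.79; balance after payment $4,624.00.
Month 3: interest $75.91; balance after payment $4,259.91.
Month 4: interest $69.93; balance after payment $3,889.84.
Month 5: interest $63.86; balance after payment $3,513.70.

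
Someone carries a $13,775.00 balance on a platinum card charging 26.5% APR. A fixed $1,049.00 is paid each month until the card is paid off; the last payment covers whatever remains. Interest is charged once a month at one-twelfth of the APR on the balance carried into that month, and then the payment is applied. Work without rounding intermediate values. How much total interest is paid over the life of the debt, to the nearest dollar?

Monthly rate r = 26.5%/12 = 2.20833% = 0.0220833.
Payoff takes n = ⌈−ln(1 − rB₀/P)/ln(1+r)⌉ = ⌈15.679⌉ = 16 payments; the last is $714.63.
Total paid = 15·$1,049.00 + $714.63 = $16,449.63.
Total interest = total paid − principal = $16,449.63 − $13,775.00 = $2,674.63.

$2,675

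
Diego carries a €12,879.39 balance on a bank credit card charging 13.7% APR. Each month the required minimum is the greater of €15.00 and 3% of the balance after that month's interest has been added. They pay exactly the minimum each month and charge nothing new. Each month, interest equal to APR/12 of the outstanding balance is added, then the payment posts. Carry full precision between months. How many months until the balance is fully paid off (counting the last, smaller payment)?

213 months

Monthly rate r = 13.7%/12 = 1.14167% = 0.0114167.
While 3% of the post-interest balance exceeds €15.00, each month B ← (B·(1+r))·(1 − 0.03), i.e. B shrinks by the factor (1+r)·0.97 = 0.98107.
This holds for months 1–171. Entering month 172 the balance is €490.81; 3% of the post-interest balance is now below €15.00, so the flat €15.00 minimum applies from here.
From month 172 a fixed €15.00 at rate r clears €490.81 in 42 more payments. Total: 171 + 42 = 213 months.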